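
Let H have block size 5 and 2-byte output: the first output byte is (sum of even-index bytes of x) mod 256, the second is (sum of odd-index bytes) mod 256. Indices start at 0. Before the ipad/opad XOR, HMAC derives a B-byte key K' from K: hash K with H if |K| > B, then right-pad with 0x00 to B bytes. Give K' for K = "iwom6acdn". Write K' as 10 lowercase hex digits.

dfa9000000

|K| = 9 > B = 5, so first hash the key.
H(K): even-index sum = 479 mod 256 = 223; odd-index sum = 425 mod 256 = 169 → df a9.
Zero-pad H(K) = df a9 to 5 bytes: K' = df a9 00 00 00.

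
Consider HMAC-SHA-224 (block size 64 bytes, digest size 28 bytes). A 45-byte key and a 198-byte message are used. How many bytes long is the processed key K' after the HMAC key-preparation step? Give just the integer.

Key is 45 ≤ 64 bytes, zero-padded: |K'| = 64.

64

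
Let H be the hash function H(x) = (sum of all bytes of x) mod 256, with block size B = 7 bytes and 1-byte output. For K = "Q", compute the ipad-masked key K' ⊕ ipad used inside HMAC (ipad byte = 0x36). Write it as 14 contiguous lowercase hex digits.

Key "Q" = 51 is 1 byte ≤ B = 7; zero-pad to 7 bytes: K' = 51 00 00 00 00 00 00.
XOR each byte with 0x36: 51⊕36=67, 00⊕36=36, 00⊕36=36, 00⊕36=36, 00⊕36=36, 00⊕36=36, 00⊕36=36.

67363636363636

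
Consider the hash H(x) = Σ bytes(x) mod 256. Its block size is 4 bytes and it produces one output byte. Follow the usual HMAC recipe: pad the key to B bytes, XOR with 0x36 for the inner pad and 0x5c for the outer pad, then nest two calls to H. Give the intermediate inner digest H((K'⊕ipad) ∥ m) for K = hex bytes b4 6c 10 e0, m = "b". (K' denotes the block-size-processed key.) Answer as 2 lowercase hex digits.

3a

Key hex bytes b4 6c 10 e0 is exactly B = 4 bytes: K' = b4 6c 10 e0.
K' ⊕ ipad = 82 5a 26 d6.
Inner input = 82 5a 26 d6 ∥ 62.
Inner hash: sum = 130+90+38+214+98 = 570; mod 256 = 58 → 3a.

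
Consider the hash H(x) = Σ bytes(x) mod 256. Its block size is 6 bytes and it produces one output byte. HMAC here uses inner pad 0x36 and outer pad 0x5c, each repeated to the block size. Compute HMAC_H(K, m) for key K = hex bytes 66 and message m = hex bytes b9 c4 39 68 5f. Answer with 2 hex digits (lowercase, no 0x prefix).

e1

Key hex bytes 66 is 1 byte ≤ B = 6; zero-pad to 6 bytes: K' = 66 00 00 00 00 00.
K' ⊕ ipad = 50 36 36 36 36 36.  K' ⊕ opad = 3a 5c 5c 5c 5c 5c.
Inner input = (K'⊕ipad) ∥ m = 50 36 36 36 36 36 ∥ b9 c4 39 68 5f.
Inner hash: sum = 80+54+54+54+54+54+185+196+57+104+95 = 987; mod 256 = 219 → db.
Outer input = (K'⊕opad) ∥ inner = 3a 5c 5c 5c 5c 5c ∥ db.
Outer hash (tag): sum = 58+92+92+92+92+92+219 = 737; mod 256 = 225 → e1.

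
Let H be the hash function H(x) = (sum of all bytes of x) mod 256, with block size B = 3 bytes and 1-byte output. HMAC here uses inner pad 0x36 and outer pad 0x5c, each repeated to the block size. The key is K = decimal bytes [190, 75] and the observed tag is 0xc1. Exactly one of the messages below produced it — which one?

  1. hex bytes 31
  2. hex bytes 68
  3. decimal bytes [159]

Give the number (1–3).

1

Key decimal bytes [190, 75] = be 4b is 2 bytes ≤ B = 3; zero-pad to 3 bytes: K' = be 4b 00.
K' ⊕ ipad = 88 7d 36; K' ⊕ opad = e2 17 5c.
m1: inner = H(88 7d 36 31) = 6c; tag = H(e2 17 5c 6c) = c1 ← matches
m2: inner = H(88 7d 36 68) = a3; tag = H(e2 17 5c a3) = f8
m3: inner = H(88 7d 36 9f) = da; tag = H(e2 17 5c da) = 2f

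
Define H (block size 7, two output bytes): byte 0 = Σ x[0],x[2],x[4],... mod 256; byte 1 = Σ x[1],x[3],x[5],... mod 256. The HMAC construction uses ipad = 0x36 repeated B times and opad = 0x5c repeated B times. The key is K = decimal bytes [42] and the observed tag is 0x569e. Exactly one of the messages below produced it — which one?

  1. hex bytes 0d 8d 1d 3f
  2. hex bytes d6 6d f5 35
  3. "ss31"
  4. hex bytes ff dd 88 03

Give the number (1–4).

Key decimal bytes [42] = 2a is 1 byte ≤ B = 7; zero-pad to 7 bytes: K' = 2a 00 00 00 00 00 00.
K' ⊕ ipad = 1c 36 36 36 36 36 36; K' ⊕ opad = 76 5c 5c 5c 5c 5c 5c.
m1: inner = H(1c 36 36 36 36 36 36 0d 8d 1d 3f) = 8a cc; tag = H(76 5c 5c 5c 5c 5c 5c 8a cc) = 569e ← matches
m2: inner = H(1c 36 36 36 36 36 36 d6 6d f5 35) = 60 6d; tag = H(76 5c 5c 5c 5c 5c 5c 60 6d) = f774
m3: inner = H(1c 36 36 36 36 36 36 73 73 33 31) = 62 48; tag = H(76 5c 5c 5c 5c 5c 5c 62 48) = d276
m4: inner = H(1c 36 36 36 36 36 36 ff dd 88 03) = 9e 29; tag = H(76 5c 5c 5c 5c 5c 5c 9e 29) = b3b2

1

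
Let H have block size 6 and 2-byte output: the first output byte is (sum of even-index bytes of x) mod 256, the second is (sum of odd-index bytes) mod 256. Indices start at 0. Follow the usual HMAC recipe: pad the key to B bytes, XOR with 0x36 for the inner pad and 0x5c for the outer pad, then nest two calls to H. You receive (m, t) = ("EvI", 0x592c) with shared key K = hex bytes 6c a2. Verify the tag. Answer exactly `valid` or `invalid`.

Key hex bytes 6c a2 is 2 bytes ≤ B = 6; zero-pad to 6 bytes: K' = 6c a2 00 00 00 00.
K' ⊕ ipad = 5a 94 36 36 36 36; K' ⊕ opad = 30 fe 5c 5c 5c 5c.
Inner hash: even-index sum = 340 mod 256 = 84; odd-index sum = 374 mod 256 = 118 → 54 76.
Outer hash (recomputed tag): even-index sum = 316 mod 256 = 60; odd-index sum = 556 mod 256 = 44 → 3c 2c.
Recomputed tag = 3c2c; claimed = 592c → mismatch.

invalid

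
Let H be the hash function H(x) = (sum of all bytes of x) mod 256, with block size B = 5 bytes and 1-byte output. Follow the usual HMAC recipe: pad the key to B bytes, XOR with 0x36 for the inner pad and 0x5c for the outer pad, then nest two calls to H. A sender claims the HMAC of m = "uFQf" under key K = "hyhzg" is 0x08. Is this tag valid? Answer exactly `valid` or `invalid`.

valid

Key "hyhzg" = 68 79 68 7a 67 is exactly B = 5 bytes: K' = 68 79 68 7a 67.
K' ⊕ ipad = 5e 4f 5e 4c 51; K' ⊕ opad = 34 25 34 26 3b.
Inner hash: sum = 94+79+94+76+81+117+70+81+102 = 794; mod 256 = 26 → 1a.
Outer hash (recomputed tag): sum = 52+37+52+38+59+26 = 264; mod 256 = 8 → 08.
Recomputed tag = 08; claimed = 08 → match.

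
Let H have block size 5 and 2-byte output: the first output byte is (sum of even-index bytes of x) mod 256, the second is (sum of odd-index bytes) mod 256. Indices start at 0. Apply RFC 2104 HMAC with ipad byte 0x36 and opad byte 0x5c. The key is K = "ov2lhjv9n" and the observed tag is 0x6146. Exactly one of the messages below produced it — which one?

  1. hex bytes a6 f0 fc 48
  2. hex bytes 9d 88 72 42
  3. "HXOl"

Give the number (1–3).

Key "ov2lhjv9n" = 6f 76 32 6c 68 6a 76 39 6e is 9 bytes > B = 5, so hash it first: H(key) = ed 85, then zero-pad to 5 bytes: K' = ed 85 00 00 00.
K' ⊕ ipad = db b3 36 36 36; K' ⊕ opad = b1 d9 5c 5c 5c.
m1: inner = H(db b3 36 36 36 a6 f0 fc 48) = 7f 8b; tag = H(b1 d9 5c 5c 5c 7f 8b) = f4b4
m2: inner = H(db b3 36 36 36 9d 88 72 42) = 11 f8; tag = H(b1 d9 5c 5c 5c 11 f8) = 6146 ← matches
m3: inner = H(db b3 36 36 36 48 58 4f 6c) = 0b 80; tag = H(b1 d9 5c 5c 5c 0b 80) = e940

2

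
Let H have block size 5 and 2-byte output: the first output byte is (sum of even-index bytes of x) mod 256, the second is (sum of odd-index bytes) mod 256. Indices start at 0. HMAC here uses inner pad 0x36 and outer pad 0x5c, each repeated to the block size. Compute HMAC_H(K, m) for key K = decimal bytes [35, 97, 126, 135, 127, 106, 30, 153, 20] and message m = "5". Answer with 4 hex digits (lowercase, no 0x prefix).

0ee3

Key decimal bytes [35, 97, 126, 135, 127, 106, 30, 153, 20] = 23 61 7e 87 7f 6a 1e 99 14 is 9 bytes > B = 5, so hash it first: H(key) = 52 eb, then zero-pad to 5 bytes: K' = 52 eb 00 00 00.
K' ⊕ ipad = 64 dd 36 36 36.  K' ⊕ opad = 0e b7 5c 5c 5c.
Inner input = (K'⊕ipad) ∥ m = 64 dd 36 36 36 ∥ 35.
Inner hash: even-index sum = 208 mod 256 = 208; odd-index sum = 328 mod 256 = 72 → d0 48.
Outer input = (K'⊕opad) ∥ inner = 0e b7 5c 5c 5c ∥ d0 48.
Outer hash (tag): even-index sum = 270 mod 256 = 14; odd-index sum = 483 mod 256 = 227 → 0e e3.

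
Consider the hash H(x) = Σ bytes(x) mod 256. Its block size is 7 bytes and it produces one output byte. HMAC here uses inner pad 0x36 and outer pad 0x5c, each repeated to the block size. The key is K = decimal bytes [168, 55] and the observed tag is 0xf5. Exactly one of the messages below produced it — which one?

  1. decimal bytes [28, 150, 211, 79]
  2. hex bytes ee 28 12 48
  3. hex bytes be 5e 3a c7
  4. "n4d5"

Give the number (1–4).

3

Key decimal bytes [168, 55] = a8 37 is 2 bytes ≤ B = 7; zero-pad to 7 bytes: K' = a8 37 00 00 00 00 00.
K' ⊕ ipad = 9e 01 36 36 36 36 36; K' ⊕ opad = f4 6b 5c 5c 5c 5c 5c.
m1: inner = H(9e 01 36 36 36 36 36 1c 96 d3 4f) = 81; tag = H(f4 6b 5c 5c 5c 5c 5c 81) = ac
m2: inner = H(9e 01 36 36 36 36 36 ee 28 12 48) = 1d; tag = H(f4 6b 5c 5c 5c 5c 5c 1d) = 48
m3: inner = H(9e 01 36 36 36 36 36 be 5e 3a c7) = ca; tag = H(f4 6b 5c 5c 5c 5c 5c ca) = f5 ← matches
m4: inner = H(9e 01 36 36 36 36 36 6e 34 64 35) = e8; tag = H(f4 6b 5c 5c 5c 5c 5c e8) = 13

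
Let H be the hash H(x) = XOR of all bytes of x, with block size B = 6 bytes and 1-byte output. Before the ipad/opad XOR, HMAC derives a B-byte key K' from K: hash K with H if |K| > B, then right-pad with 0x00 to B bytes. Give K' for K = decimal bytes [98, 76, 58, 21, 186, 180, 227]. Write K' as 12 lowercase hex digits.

ec0000000000

|K| = 7 > B = 6, so first hash the key.
H(K): XOR 62⊕4c⊕3a⊕15⊕ba⊕b4⊕e3 = ec.
Zero-pad H(K) = ec to 6 bytes: K' = ec 00 00 00 00 00.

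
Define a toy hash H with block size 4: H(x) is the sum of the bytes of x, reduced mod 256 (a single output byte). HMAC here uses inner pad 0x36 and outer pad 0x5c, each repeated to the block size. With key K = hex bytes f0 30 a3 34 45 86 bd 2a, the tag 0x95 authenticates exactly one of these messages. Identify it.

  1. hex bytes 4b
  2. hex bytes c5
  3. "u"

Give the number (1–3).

1

Key hex bytes f0 30 a3 34 45 86 bd 2a is 8 bytes > B = 4, so hash it first: H(key) = a9, then zero-pad to 4 bytes: K' = a9 00 00 00.
K' ⊕ ipad = 9f 36 36 36; K' ⊕ opad = f5 5c 5c 5c.
m1: inner = H(9f 36 36 36 4b) = 8c; tag = H(f5 5c 5c 5c 8c) = 95 ← matches
m2: inner = H(9f 36 36 36 c5) = 06; tag = H(f5 5c 5c 5c 06) = 0f
m3: inner = H(9f 36 36 36 75) = b6; tag = H(f5 5c 5c 5c b6) = bf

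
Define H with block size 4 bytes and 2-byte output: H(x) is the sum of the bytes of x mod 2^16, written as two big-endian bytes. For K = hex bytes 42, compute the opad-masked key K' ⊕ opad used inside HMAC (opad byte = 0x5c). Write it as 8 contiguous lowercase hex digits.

1e5c5c5c

Key hex bytes 42 is 1 byte ≤ B = 4; zero-pad to 4 bytes: K' = 42 00 00 00.
XOR each byte with 0x5c: 42⊕5c=1e, 00⊕5c=5c, 00⊕5c=5c, 00⊕5c=5c.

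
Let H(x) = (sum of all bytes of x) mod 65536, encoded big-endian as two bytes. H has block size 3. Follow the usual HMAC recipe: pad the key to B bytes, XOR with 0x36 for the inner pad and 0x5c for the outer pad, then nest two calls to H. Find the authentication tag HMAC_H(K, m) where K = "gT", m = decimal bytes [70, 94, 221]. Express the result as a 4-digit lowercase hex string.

Key "gT" = 67 54 is 2 bytes ≤ B = 3; zero-pad to 3 bytes: K' = 67 54 00.
K' ⊕ ipad = 51 62 36.  K' ⊕ opad = 3b 08 5c.
Inner input = (K'⊕ipad) ∥ m = 51 62 36 ∥ 46 5e dd.
Inner hash: sum = 81+98+54+70+94+221 = 618 → 02 6a.
Outer input = (K'⊕opad) ∥ inner = 3b 08 5c ∥ 02 6a.
Outer hash (tag): sum = 59+8+92+2+106 = 267 → 01 0b.

010b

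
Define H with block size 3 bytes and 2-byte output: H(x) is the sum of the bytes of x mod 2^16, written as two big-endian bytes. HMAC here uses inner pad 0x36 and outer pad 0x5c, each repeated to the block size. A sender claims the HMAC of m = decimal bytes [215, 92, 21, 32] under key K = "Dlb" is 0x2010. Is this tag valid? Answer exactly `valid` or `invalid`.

Key "Dlb" = 44 6c 62 is exactly B = 3 bytes: K' = 44 6c 62.
K' ⊕ ipad = 72 5a 54; K' ⊕ opad = 18 30 3e.
Inner hash: sum = 114+90+84+215+92+21+32 = 648 → 02 88.
Outer hash (recomputed tag): sum = 24+48+62+2+136 = 272 → 01 10.
Recomputed tag = 0110; claimed = 2010 → mismatch.

invalid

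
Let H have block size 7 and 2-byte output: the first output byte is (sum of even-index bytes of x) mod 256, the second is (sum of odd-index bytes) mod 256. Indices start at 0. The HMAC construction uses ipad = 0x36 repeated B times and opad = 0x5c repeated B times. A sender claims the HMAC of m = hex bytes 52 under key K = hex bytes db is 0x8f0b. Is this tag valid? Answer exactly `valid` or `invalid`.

Key hex bytes db is 1 byte ≤ B = 7; zero-pad to 7 bytes: K' = db 00 00 00 00 00 00.
K' ⊕ ipad = ed 36 36 36 36 36 36; K' ⊕ opad = 87 5c 5c 5c 5c 5c 5c.
Inner hash: even-index sum = 399 mod 256 = 143; odd-index sum = 244 mod 256 = 244 → 8f f4.
Outer hash (recomputed tag): even-index sum = 655 mod 256 = 143; odd-index sum = 419 mod 256 = 163 → 8f a3.
Recomputed tag = 8fa3; claimed = 8f0b → mismatch.

invalid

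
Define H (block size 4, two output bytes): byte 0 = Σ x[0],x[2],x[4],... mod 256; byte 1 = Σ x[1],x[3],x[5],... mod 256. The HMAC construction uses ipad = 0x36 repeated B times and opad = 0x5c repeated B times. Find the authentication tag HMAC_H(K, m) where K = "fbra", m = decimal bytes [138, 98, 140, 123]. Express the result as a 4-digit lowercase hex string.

1203

Key "fbra" = 66 62 72 61 is exactly B = 4 bytes: K' = 66 62 72 61.
K' ⊕ ipad = 50 54 44 57.  K' ⊕ opad = 3a 3e 2e 3d.
Inner input = (K'⊕ipad) ∥ m = 50 54 44 57 ∥ 8a 62 8c 7b.
Inner hash: even-index sum = 426 mod 256 = 170; odd-index sum = 392 mod 256 = 136 → aa 88.
Outer input = (K'⊕opad) ∥ inner = 3a 3e 2e 3d ∥ aa 88.
Outer hash (tag): even-index sum = 274 mod 256 = 18; odd-index sum = 259 mod 256 = 3 → 12 03.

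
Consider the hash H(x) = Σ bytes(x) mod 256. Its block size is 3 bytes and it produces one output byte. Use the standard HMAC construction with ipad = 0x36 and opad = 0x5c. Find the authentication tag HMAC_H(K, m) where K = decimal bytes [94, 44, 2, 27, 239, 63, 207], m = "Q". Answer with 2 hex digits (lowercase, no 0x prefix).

Key decimal bytes [94, 44, 2, 27, 239, 63, 207] = 5e 2c 02 1b ef 3f cf is 7 bytes > B = 3, so hash it first: H(key) = a4, then zero-pad to 3 bytes: K' = a4 00 00.
K' ⊕ ipad = 92 36 36.  K' ⊕ opad = f8 5c 5c.
Inner input = (K'⊕ipad) ∥ m = 92 36 36 ∥ 51.
Inner hash: sum = 146+54+54+81 = 335; mod 256 = 79 → 4f.
Outer input = (K'⊕opad) ∥ inner = f8 5c 5c ∥ 4f.
Outer hash (tag): sum = 248+92+92+79 = 511; mod 256 = 255 → ff.

ff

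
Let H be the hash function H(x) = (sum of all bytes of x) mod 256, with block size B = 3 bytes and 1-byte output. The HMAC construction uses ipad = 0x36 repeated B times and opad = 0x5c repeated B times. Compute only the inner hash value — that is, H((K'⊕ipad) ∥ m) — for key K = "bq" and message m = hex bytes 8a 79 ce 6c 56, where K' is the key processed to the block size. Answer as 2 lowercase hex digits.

Key "bq" = 62 71 is 2 bytes ≤ B = 3; zero-pad to 3 bytes: K' = 62 71 00.
K' ⊕ ipad = 54 47 36.
Inner input = 54 47 36 ∥ 8a 79 ce 6c 56.
Inner hash: sum = 84+71+54+138+121+206+108+86 = 868; mod 256 = 100 → 64.

64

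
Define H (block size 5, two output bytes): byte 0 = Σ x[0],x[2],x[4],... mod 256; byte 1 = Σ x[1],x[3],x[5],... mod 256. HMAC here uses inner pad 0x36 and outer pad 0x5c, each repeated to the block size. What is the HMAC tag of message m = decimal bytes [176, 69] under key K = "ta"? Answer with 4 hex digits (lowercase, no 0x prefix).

1d8c

Key "ta" = 74 61 is 2 bytes ≤ B = 5; zero-pad to 5 bytes: K' = 74 61 00 00 00.
K' ⊕ ipad = 42 57 36 36 36.  K' ⊕ opad = 28 3d 5c 5c 5c.
Inner input = (K'⊕ipad) ∥ m = 42 57 36 36 36 ∥ b0 45.
Inner hash: even-index sum = 243 mod 256 = 243; odd-index sum = 317 mod 256 = 61 → f3 3d.
Outer input = (K'⊕opad) ∥ inner = 28 3d 5c 5c 5c ∥ f3 3d.
Outer hash (tag): even-index sum = 285 mod 256 = 29; odd-index sum = 396 mod 256 = 140 → 1d 8c.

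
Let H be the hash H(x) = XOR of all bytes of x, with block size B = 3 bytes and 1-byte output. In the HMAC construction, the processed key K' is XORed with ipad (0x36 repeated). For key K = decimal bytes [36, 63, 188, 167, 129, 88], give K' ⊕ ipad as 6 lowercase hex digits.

Key decimal bytes [36, 63, 188, 167, 129, 88] = 24 3f bc a7 81 58 is 6 bytes > B = 3, so hash it first: H(key) = d9, then zero-pad to 3 bytes: K' = d9 00 00.
XOR each byte with 0x36: d9⊕36=ef, 00⊕36=36, 00⊕36=36.

ef3636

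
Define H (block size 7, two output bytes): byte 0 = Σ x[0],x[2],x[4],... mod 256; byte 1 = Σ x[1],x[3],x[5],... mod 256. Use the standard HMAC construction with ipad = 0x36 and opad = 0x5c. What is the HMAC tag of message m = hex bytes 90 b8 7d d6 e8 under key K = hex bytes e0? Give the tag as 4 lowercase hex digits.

671a

Key hex bytes e0 is 1 byte ≤ B = 7; zero-pad to 7 bytes: K' = e0 00 00 00 00 00 00.
K' ⊕ ipad = d6 36 36 36 36 36 36.  K' ⊕ opad = bc 5c 5c 5c 5c 5c 5c.
Inner input = (K'⊕ipad) ∥ m = d6 36 36 36 36 36 36 ∥ 90 b8 7d d6 e8.
Inner hash: even-index sum = 774 mod 256 = 6; odd-index sum = 663 mod 256 = 151 → 06 97.
Outer input = (K'⊕opad) ∥ inner = bc 5c 5c 5c 5c 5c 5c ∥ 06 97.
Outer hash (tag): even-index sum = 615 mod 256 = 103; odd-index sum = 282 mod 256 = 26 → 67 1a.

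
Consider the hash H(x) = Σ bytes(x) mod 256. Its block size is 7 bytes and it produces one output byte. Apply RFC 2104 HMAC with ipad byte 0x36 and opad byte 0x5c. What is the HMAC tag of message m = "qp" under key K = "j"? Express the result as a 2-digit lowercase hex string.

df

Key "j" = 6a is 1 byte ≤ B = 7; zero-pad to 7 bytes: K' = 6a 00 00 00 00 00 00.
K' ⊕ ipad = 5c 36 36 36 36 36 36.  K' ⊕ opad = 36 5c 5c 5c 5c 5c 5c.
Inner input = (K'⊕ipad) ∥ m = 5c 36 36 36 36 36 36 ∥ 71 70.
Inner hash: sum = 92+54+54+54+54+54+54+113+112 = 641; mod 256 = 129 → 81.
Outer input = (K'⊕opad) ∥ inner = 36 5c 5c 5c 5c 5c 5c ∥ 81.
Outer hash (tag): sum = 54+92+92+92+92+92+92+129 = 735; mod 256 = 223 → df.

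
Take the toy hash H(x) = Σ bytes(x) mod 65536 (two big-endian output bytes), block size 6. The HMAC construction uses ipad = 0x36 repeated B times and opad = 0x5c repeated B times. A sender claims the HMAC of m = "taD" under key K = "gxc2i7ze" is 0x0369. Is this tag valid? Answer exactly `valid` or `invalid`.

valid

Key "gxc2i7ze" = 67 78 63 32 69 37 7a 65 is 8 bytes > B = 6, so hash it first: H(key) = 02 f3, then zero-pad to 6 bytes: K' = 02 f3 00 00 00 00.
K' ⊕ ipad = 34 c5 36 36 36 36; K' ⊕ opad = 5e af 5c 5c 5c 5c.
Inner hash: sum = 52+197+54+54+54+54+116+97+68 = 746 → 02 ea.
Outer hash (recomputed tag): sum = 94+175+92+92+92+92+2+234 = 873 → 03 69.
Recomputed tag = 0369; claimed = 0369 → match.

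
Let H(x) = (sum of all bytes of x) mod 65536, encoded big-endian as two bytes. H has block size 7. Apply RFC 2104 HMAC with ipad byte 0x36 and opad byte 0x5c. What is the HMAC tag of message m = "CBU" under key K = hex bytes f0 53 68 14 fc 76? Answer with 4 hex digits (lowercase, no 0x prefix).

Key hex bytes f0 53 68 14 fc 76 is 6 bytes ≤ B = 7; zero-pad to 7 bytes: K' = f0 53 68 14 fc 76 00.
K' ⊕ ipad = c6 65 5e 22 ca 40 36.  K' ⊕ opad = ac 0f 34 48 a0 2a 5c.
Inner input = (K'⊕ipad) ∥ m = c6 65 5e 22 ca 40 36 ∥ 43 42 55.
Inner hash: sum = 198+101+94+34+202+64+54+67+66+85 = 965 → 03 c5.
Outer input = (K'⊕opad) ∥ inner = ac 0f 34 48 a0 2a 5c ∥ 03 c5.
Outer hash (tag): sum = 172+15+52+72+160+42+92+3+197 = 805 → 03 25.

0325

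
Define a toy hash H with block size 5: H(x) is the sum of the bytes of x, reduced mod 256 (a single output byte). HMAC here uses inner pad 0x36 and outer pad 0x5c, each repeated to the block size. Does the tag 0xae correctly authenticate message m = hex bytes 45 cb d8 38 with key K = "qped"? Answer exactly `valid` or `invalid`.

valid

Key "qped" = 71 70 65 64 is 4 bytes ≤ B = 5; zero-pad to 5 bytes: K' = 71 70 65 64 00.
K' ⊕ ipad = 47 46 53 52 36; K' ⊕ opad = 2d 2c 39 38 5c.
Inner hash: sum = 71+70+83+82+54+69+203+216+56 = 904; mod 256 = 136 → 88.
Outer hash (recomputed tag): sum = 45+44+57+56+92+136 = 430; mod 256 = 174 → ae.
Recomputed tag = ae; claimed = ae → match.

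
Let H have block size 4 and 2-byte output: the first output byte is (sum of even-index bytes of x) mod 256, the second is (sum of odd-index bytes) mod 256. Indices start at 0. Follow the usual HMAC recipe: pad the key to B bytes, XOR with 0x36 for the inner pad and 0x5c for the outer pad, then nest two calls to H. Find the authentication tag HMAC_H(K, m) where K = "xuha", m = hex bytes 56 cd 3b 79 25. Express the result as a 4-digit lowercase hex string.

Key "xuha" = 78 75 68 61 is exactly B = 4 bytes: K' = 78 75 68 61.
K' ⊕ ipad = 4e 43 5e 57.  K' ⊕ opad = 24 29 34 3d.
Inner input = (K'⊕ipad) ∥ m = 4e 43 5e 57 ∥ 56 cd 3b 79 25.
Inner hash: even-index sum = 354 mod 256 = 98; odd-index sum = 480 mod 256 = 224 → 62 e0.
Outer input = (K'⊕opad) ∥ inner = 24 29 34 3d ∥ 62 e0.
Outer hash (tag): even-index sum = 186 mod 256 = 186; odd-index sum = 326 mod 256 = 70 → ba 46.

ba46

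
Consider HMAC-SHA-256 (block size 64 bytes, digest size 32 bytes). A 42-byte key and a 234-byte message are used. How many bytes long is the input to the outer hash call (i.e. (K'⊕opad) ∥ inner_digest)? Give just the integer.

Key is 42 ≤ 64 bytes, zero-padded: |K'| = 64.
Outer input = (K'⊕opad) ∥ H(inner) → 64 + 32 = 96 bytes.

96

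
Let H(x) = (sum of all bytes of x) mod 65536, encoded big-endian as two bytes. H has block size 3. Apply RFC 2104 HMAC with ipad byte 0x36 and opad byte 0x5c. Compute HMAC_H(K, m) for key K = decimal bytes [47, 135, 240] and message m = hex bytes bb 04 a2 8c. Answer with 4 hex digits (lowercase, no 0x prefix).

027a

Key decimal bytes [47, 135, 240] = 2f 87 f0 is exactly B = 3 bytes: K' = 2f 87 f0.
K' ⊕ ipad = 19 b1 c6.  K' ⊕ opad = 73 db ac.
Inner input = (K'⊕ipad) ∥ m = 19 b1 c6 ∥ bb 04 a2 8c.
Inner hash: sum = 25+177+198+187+4+162+140 = 893 → 03 7d.
Outer input = (K'⊕opad) ∥ inner = 73 db ac ∥ 03 7d.
Outer hash (tag): sum = 115+219+172+3+125 = 634 → 02 7a.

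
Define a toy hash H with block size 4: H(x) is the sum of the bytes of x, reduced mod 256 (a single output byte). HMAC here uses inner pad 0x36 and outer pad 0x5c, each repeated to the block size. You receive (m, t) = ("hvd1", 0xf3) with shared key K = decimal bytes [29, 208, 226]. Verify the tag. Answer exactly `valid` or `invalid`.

invalid

Key decimal bytes [29, 208, 226] = 1d d0 e2 is 3 bytes ≤ B = 4; zero-pad to 4 bytes: K' = 1d d0 e2 00.
K' ⊕ ipad = 2b e6 d4 36; K' ⊕ opad = 41 8c be 5c.
Inner hash: sum = 43+230+212+54+104+118+100+49 = 910; mod 256 = 142 → 8e.
Outer hash (recomputed tag): sum = 65+140+190+92+142 = 629; mod 256 = 117 → 75.
Recomputed tag = 75; claimed = f3 → mismatch.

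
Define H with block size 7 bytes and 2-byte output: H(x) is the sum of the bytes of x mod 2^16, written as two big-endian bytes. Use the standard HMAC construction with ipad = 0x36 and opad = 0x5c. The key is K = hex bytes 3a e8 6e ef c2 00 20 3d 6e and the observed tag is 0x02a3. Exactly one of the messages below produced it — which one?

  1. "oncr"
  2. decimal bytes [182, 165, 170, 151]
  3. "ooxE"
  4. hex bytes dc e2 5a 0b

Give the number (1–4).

Key hex bytes 3a e8 6e ef c2 00 20 3d 6e is 9 bytes > B = 7, so hash it first: H(key) = 04 0c, then zero-pad to 7 bytes: K' = 04 0c 00 00 00 00 00.
K' ⊕ ipad = 32 3a 36 36 36 36 36; K' ⊕ opad = 58 50 5c 5c 5c 5c 5c.
m1: inner = H(32 3a 36 36 36 36 36 6f 6e 63 72) = 03 2c; tag = H(58 50 5c 5c 5c 5c 5c 03 2c) = 02a3 ← matches
m2: inner = H(32 3a 36 36 36 36 36 b6 a5 aa 97) = 04 16; tag = H(58 50 5c 5c 5c 5c 5c 04 16) = 028e
m3: inner = H(32 3a 36 36 36 36 36 6f 6f 78 45) = 03 15; tag = H(58 50 5c 5c 5c 5c 5c 03 15) = 028c
m4: inner = H(32 3a 36 36 36 36 36 dc e2 5a 0b) = 03 9d; tag = H(58 50 5c 5c 5c 5c 5c 03 9d) = 0314

1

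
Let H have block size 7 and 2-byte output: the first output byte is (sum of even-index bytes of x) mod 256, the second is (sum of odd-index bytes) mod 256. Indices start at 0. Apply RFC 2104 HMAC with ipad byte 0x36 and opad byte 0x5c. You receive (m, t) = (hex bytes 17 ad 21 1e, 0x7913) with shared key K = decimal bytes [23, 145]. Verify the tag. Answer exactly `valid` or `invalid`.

Key decimal bytes [23, 145] = 17 91 is 2 bytes ≤ B = 7; zero-pad to 7 bytes: K' = 17 91 00 00 00 00 00.
K' ⊕ ipad = 21 a7 36 36 36 36 36; K' ⊕ opad = 4b cd 5c 5c 5c 5c 5c.
Inner hash: even-index sum = 398 mod 256 = 142; odd-index sum = 331 mod 256 = 75 → 8e 4b.
Outer hash (recomputed tag): even-index sum = 426 mod 256 = 170; odd-index sum = 531 mod 256 = 19 → aa 13.
Recomputed tag = aa13; claimed = 7913 → mismatch.

invalid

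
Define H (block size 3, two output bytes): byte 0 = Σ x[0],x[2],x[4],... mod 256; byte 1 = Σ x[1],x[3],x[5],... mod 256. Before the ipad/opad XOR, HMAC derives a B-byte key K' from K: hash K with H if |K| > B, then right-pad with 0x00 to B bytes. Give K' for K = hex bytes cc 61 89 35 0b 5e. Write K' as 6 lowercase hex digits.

60f400

|K| = 6 > B = 3, so first hash the key.
H(K): even-index sum = 352 mod 256 = 96; odd-index sum = 244 mod 256 = 244 → 60 f4.
Zero-pad H(K) = 60 f4 to 3 bytes: K' = 60 f4 00.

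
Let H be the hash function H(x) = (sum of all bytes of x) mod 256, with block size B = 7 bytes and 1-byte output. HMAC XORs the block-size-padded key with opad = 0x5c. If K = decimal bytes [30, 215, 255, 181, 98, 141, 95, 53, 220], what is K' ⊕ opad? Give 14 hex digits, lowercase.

Key decimal bytes [30, 215, 255, 181, 98, 141, 95, 53, 220] = 1e d7 ff b5 62 8d 5f 35 dc is 9 bytes > B = 7, so hash it first: H(key) = 08, then zero-pad to 7 bytes: K' = 08 00 00 00 00 00 00.
XOR each byte with 0x5c: 08⊕5c=54, 00⊕5c=5c, 00⊕5c=5c, 00⊕5c=5c, 00⊕5c=5c, 00⊕5c=5c, 00⊕5c=5c.

545c5c5c5c5c5c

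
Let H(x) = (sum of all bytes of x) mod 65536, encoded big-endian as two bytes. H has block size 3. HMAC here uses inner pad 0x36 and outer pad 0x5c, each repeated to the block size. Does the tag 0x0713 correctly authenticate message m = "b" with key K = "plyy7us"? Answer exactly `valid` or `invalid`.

invalid

Key "plyy7us" = 70 6c 79 79 37 75 73 is 7 bytes > B = 3, so hash it first: H(key) = 02 ed, then zero-pad to 3 bytes: K' = 02 ed 00.
K' ⊕ ipad = 34 db 36; K' ⊕ opad = 5e b1 5c.
Inner hash: sum = 52+219+54+98 = 423 → 01 a7.
Outer hash (recomputed tag): sum = 94+177+92+1+167 = 531 → 02 13.
Recomputed tag = 0213; claimed = 0713 → mismatch.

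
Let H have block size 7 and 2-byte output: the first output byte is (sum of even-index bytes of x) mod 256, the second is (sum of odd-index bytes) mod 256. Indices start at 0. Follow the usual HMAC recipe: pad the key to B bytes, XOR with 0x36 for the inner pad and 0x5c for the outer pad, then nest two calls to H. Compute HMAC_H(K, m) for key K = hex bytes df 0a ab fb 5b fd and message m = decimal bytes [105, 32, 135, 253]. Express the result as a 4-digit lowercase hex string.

a1e4

Key hex bytes df 0a ab fb 5b fd is 6 bytes ≤ B = 7; zero-pad to 7 bytes: K' = df 0a ab fb 5b fd 00.
K' ⊕ ipad = e9 3c 9d cd 6d cb 36.  K' ⊕ opad = 83 56 f7 a7 07 a1 5c.
Inner input = (K'⊕ipad) ∥ m = e9 3c 9d cd 6d cb 36 ∥ 69 20 87 fd.
Inner hash: even-index sum = 838 mod 256 = 70; odd-index sum = 708 mod 256 = 196 → 46 c4.
Outer input = (K'⊕opad) ∥ inner = 83 56 f7 a7 07 a1 5c ∥ 46 c4.
Outer hash (tag): even-index sum = 673 mod 256 = 161; odd-index sum = 484 mod 256 = 228 → a1 e4.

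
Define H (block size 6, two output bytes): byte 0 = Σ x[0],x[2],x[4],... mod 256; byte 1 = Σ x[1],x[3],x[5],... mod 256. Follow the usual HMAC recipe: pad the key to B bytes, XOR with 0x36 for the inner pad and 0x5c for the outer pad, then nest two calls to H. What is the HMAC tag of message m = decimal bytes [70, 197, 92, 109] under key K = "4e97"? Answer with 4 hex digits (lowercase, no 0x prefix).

Key "4e97" = 34 65 39 37 is 4 bytes ≤ B = 6; zero-pad to 6 bytes: K' = 34 65 39 37 00 00.
K' ⊕ ipad = 02 53 0f 01 36 36.  K' ⊕ opad = 68 39 65 6b 5c 5c.
Inner input = (K'⊕ipad) ∥ m = 02 53 0f 01 36 36 ∥ 46 c5 5c 6d.
Inner hash: even-index sum = 233 mod 256 = 233; odd-index sum = 444 mod 256 = 188 → e9 bc.
Outer input = (K'⊕opad) ∥ inner = 68 39 65 6b 5c 5c ∥ e9 bc.
Outer hash (tag): even-index sum = 530 mod 256 = 18; odd-index sum = 444 mod 256 = 188 → 12 bc.

12bc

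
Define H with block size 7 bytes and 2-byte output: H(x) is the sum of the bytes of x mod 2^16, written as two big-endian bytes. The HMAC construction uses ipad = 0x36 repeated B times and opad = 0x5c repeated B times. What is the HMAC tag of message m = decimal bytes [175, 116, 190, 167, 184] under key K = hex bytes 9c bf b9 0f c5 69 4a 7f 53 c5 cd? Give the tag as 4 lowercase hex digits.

0317

Key hex bytes 9c bf b9 0f c5 69 4a 7f 53 c5 cd is 11 bytes > B = 7, so hash it first: H(key) = 05 ff, then zero-pad to 7 bytes: K' = 05 ff 00 00 00 00 00.
K' ⊕ ipad = 33 c9 36 36 36 36 36.  K' ⊕ opad = 59 a3 5c 5c 5c 5c 5c.
Inner input = (K'⊕ipad) ∥ m = 33 c9 36 36 36 36 36 ∥ af 74 be a7 b8.
Inner hash: sum = 51+201+54+54+54+54+54+175+116+190+167+184 = 1354 → 05 4a.
Outer input = (K'⊕opad) ∥ inner = 59 a3 5c 5c 5c 5c 5c ∥ 05 4a.
Outer hash (tag): sum = 89+163+92+92+92+92+92+5+74 = 791 → 03 17.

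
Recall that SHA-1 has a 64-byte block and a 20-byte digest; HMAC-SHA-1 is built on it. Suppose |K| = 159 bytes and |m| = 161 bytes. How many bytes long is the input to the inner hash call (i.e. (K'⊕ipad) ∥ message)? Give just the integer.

Key is 159 > 64 bytes, so it is hashed to 20 bytes then zero-padded to 64: |K'| = 64.
Inner input = (K'⊕ipad) ∥ m → 64 + 161 = 225 bytes.

225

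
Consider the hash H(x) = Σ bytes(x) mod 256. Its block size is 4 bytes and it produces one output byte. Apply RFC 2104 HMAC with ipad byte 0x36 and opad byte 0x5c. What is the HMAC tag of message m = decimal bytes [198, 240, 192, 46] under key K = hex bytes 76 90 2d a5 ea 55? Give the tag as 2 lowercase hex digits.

Key hex bytes 76 90 2d a5 ea 55 is 6 bytes > B = 4, so hash it first: H(key) = 17, then zero-pad to 4 bytes: K' = 17 00 00 00.
K' ⊕ ipad = 21 36 36 36.  K' ⊕ opad = 4b 5c 5c 5c.
Inner input = (K'⊕ipad) ∥ m = 21 36 36 36 ∥ c6 f0 c0 2e.
Inner hash: sum = 33+54+54+54+198+240+192+46 = 871; mod 256 = 103 → 67.
Outer input = (K'⊕opad) ∥ inner = 4b 5c 5c 5c ∥ 67.
Outer hash (tag): sum = 75+92+92+92+103 = 454; mod 256 = 198 → c6.

c6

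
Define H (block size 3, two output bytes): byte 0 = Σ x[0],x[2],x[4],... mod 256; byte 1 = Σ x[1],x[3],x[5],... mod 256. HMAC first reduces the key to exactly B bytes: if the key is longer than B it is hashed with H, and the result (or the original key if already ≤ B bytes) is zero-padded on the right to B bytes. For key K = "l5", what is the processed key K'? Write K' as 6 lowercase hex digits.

6c3500

Key "l5" = 6c 35 is 2 bytes ≤ B = 3; zero-pad to 3 bytes: K' = 6c 35 00.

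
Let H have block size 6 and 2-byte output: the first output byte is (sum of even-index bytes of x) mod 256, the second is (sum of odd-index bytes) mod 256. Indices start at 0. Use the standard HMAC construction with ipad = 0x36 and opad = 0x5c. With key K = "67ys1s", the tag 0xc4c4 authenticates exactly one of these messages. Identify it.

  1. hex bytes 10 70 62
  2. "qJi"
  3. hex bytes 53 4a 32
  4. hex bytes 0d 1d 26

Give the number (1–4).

Key "67ys1s" = 36 37 79 73 31 73 is exactly B = 6 bytes: K' = 36 37 79 73 31 73.
K' ⊕ ipad = 00 01 4f 45 07 45; K' ⊕ opad = 6a 6b 25 2f 6d 2f.
m1: inner = H(00 01 4f 45 07 45 10 70 62) = c8 fb; tag = H(6a 6b 25 2f 6d 2f c8 fb) = c4c4 ← matches
m2: inner = H(00 01 4f 45 07 45 71 4a 69) = 30 d5; tag = H(6a 6b 25 2f 6d 2f 30 d5) = 2c9e
m3: inner = H(00 01 4f 45 07 45 53 4a 32) = db d5; tag = H(6a 6b 25 2f 6d 2f db d5) = d79e
m4: inner = H(00 01 4f 45 07 45 0d 1d 26) = 89 a8; tag = H(6a 6b 25 2f 6d 2f 89 a8) = 8571

1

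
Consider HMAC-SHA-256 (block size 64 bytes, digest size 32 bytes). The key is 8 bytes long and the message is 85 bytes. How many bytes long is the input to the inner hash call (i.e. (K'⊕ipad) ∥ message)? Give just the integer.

149

Key is 8 ≤ 64 bytes, zero-padded: |K'| = 64.
Inner input = (K'⊕ipad) ∥ m → 64 + 85 = 149 bytes.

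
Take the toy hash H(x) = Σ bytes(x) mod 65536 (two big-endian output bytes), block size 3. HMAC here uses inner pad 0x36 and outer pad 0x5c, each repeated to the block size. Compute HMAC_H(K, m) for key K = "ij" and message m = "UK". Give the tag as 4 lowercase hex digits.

0159

Key "ij" = 69 6a is 2 bytes ≤ B = 3; zero-pad to 3 bytes: K' = 69 6a 00.
K' ⊕ ipad = 5f 5c 36.  K' ⊕ opad = 35 36 5c.
Inner input = (K'⊕ipad) ∥ m = 5f 5c 36 ∥ 55 4b.
Inner hash: sum = 95+92+54+85+75 = 401 → 01 91.
Outer input = (K'⊕opad) ∥ inner = 35 36 5c ∥ 01 91.
Outer hash (tag): sum = 53+54+92+1+145 = 345 → 01 59.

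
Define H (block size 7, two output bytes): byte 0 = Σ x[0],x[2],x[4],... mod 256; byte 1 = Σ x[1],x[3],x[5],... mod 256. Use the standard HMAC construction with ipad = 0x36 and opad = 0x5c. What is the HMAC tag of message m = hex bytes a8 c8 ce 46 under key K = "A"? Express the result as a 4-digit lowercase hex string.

Key "A" = 41 is 1 byte ≤ B = 7; zero-pad to 7 bytes: K' = 41 00 00 00 00 00 00.
K' ⊕ ipad = 77 36 36 36 36 36 36.  K' ⊕ opad = 1d 5c 5c 5c 5c 5c 5c.
Inner input = (K'⊕ipad) ∥ m = 77 36 36 36 36 36 36 ∥ a8 c8 ce 46.
Inner hash: even-index sum = 551 mod 256 = 39; odd-index sum = 536 mod 256 = 24 → 27 18.
Outer input = (K'⊕opad) ∥ inner = 1d 5c 5c 5c 5c 5c 5c ∥ 27 18.
Outer hash (tag): even-index sum = 329 mod 256 = 73; odd-index sum = 315 mod 256 = 59 → 49 3b.

493b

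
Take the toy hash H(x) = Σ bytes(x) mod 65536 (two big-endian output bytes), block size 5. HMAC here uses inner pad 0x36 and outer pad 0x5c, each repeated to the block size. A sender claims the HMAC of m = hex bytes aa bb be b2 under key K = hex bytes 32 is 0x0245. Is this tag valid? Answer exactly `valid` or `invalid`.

invalid

Key hex bytes 32 is 1 byte ≤ B = 5; zero-pad to 5 bytes: K' = 32 00 00 00 00.
K' ⊕ ipad = 04 36 36 36 36; K' ⊕ opad = 6e 5c 5c 5c 5c.
Inner hash: sum = 4+54+54+54+54+170+187+190+178 = 945 → 03 b1.
Outer hash (recomputed tag): sum = 110+92+92+92+92+3+177 = 658 → 02 92.
Recomputed tag = 0292; claimed = 0245 → mismatch.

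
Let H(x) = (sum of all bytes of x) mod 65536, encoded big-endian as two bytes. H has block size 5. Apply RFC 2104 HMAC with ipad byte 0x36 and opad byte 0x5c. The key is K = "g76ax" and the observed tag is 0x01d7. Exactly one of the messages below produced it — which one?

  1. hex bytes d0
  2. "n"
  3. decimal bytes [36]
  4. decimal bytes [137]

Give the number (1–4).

2

Key "g76ax" = 67 37 36 61 78 is exactly B = 5 bytes: K' = 67 37 36 61 78.
K' ⊕ ipad = 51 01 00 57 4e; K' ⊕ opad = 3b 6b 6a 3d 24.
m1: inner = H(51 01 00 57 4e d0) = 01 c7; tag = H(3b 6b 6a 3d 24 01 c7) = 0239
m2: inner = H(51 01 00 57 4e 6e) = 01 65; tag = H(3b 6b 6a 3d 24 01 65) = 01d7 ← matches
m3: inner = H(51 01 00 57 4e 24) = 01 1b; tag = H(3b 6b 6a 3d 24 01 1b) = 018d
m4: inner = H(51 01 00 57 4e 89) = 01 80; tag = H(3b 6b 6a 3d 24 01 80) = 01f2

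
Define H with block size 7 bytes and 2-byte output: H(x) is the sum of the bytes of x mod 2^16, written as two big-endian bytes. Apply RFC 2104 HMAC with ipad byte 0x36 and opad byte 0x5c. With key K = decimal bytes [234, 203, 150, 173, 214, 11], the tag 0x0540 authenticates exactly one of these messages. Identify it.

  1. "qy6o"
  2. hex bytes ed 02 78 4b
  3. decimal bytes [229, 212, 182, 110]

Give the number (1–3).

1

Key decimal bytes [234, 203, 150, 173, 214, 11] = ea cb 96 ad d6 0b is 6 bytes ≤ B = 7; zero-pad to 7 bytes: K' = ea cb 96 ad d6 0b 00.
K' ⊕ ipad = dc fd a0 9b e0 3d 36; K' ⊕ opad = b6 97 ca f1 8a 57 5c.
m1: inner = H(dc fd a0 9b e0 3d 36 71 79 36 6f) = 05 f6; tag = H(b6 97 ca f1 8a 57 5c 05 f6) = 0540 ← matches
m2: inner = H(dc fd a0 9b e0 3d 36 ed 02 78 4b) = 06 19; tag = H(b6 97 ca f1 8a 57 5c 06 19) = 0464
m3: inner = H(dc fd a0 9b e0 3d 36 e5 d4 b6 6e) = 07 44; tag = H(b6 97 ca f1 8a 57 5c 07 44) = 0490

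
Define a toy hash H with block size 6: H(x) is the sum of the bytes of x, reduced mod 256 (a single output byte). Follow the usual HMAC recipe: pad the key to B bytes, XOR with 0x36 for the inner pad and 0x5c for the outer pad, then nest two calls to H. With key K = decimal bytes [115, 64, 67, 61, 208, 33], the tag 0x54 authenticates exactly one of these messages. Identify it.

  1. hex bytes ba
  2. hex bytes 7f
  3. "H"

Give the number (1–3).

Key decimal bytes [115, 64, 67, 61, 208, 33] = 73 40 43 3d d0 21 is exactly B = 6 bytes: K' = 73 40 43 3d d0 21.
K' ⊕ ipad = 45 76 75 0b e6 17; K' ⊕ opad = 2f 1c 1f 61 8c 7d.
m1: inner = H(45 76 75 0b e6 17 ba) = f2; tag = H(2f 1c 1f 61 8c 7d f2) = c6
m2: inner = H(45 76 75 0b e6 17 7f) = b7; tag = H(2f 1c 1f 61 8c 7d b7) = 8b
m3: inner = H(45 76 75 0b e6 17 48) = 80; tag = H(2f 1c 1f 61 8c 7d 80) = 54 ← matches

3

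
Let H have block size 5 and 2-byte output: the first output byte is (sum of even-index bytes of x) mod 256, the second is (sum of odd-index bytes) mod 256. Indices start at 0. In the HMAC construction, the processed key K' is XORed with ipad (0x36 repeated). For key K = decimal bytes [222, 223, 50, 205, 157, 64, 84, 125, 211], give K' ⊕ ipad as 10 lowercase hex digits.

Key decimal bytes [222, 223, 50, 205, 157, 64, 84, 125, 211] = de df 32 cd 9d 40 54 7d d3 is 9 bytes > B = 5, so hash it first: H(key) = d4 69, then zero-pad to 5 bytes: K' = d4 69 00 00 00.
XOR each byte with 0x36: d4⊕36=e2, 69⊕36=5f, 00⊕36=36, 00⊕36=36, 00⊕36=36.

e25f363636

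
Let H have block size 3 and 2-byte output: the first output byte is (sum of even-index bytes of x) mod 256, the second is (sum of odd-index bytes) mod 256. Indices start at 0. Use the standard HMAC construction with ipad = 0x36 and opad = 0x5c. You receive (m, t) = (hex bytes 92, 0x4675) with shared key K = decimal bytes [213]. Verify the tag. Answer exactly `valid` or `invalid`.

Key decimal bytes [213] = d5 is 1 byte ≤ B = 3; zero-pad to 3 bytes: K' = d5 00 00.
K' ⊕ ipad = e3 36 36; K' ⊕ opad = 89 5c 5c.
Inner hash: even-index sum = 281 mod 256 = 25; odd-index sum = 200 mod 256 = 200 → 19 c8.
Outer hash (recomputed tag): even-index sum = 429 mod 256 = 173; odd-index sum = 117 mod 256 = 117 → ad 75.
Recomputed tag = ad75; claimed = 4675 → mismatch.

invalid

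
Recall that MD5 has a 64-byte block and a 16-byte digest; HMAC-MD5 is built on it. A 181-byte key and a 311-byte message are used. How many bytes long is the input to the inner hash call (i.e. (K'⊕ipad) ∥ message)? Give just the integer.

375

Key is 181 > 64 bytes, so it is hashed to 16 bytes then zero-padded to 64: |K'| = 64.
Inner input = (K'⊕ipad) ∥ m → 64 + 311 = 375 bytes.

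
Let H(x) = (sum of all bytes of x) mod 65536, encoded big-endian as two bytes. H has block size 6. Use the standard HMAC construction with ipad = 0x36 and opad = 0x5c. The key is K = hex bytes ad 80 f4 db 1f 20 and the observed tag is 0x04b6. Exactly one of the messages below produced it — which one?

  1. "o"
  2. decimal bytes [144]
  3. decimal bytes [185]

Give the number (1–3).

3

Key hex bytes ad 80 f4 db 1f 20 is exactly B = 6 bytes: K' = ad 80 f4 db 1f 20.
K' ⊕ ipad = 9b b6 c2 ed 29 16; K' ⊕ opad = f1 dc a8 87 43 7c.
m1: inner = H(9b b6 c2 ed 29 16 6f) = 03 ae; tag = H(f1 dc a8 87 43 7c 03 ae) = 046c
m2: inner = H(9b b6 c2 ed 29 16 90) = 03 cf; tag = H(f1 dc a8 87 43 7c 03 cf) = 048d
m3: inner = H(9b b6 c2 ed 29 16 b9) = 03 f8; tag = H(f1 dc a8 87 43 7c 03 f8) = 04b6 ← matches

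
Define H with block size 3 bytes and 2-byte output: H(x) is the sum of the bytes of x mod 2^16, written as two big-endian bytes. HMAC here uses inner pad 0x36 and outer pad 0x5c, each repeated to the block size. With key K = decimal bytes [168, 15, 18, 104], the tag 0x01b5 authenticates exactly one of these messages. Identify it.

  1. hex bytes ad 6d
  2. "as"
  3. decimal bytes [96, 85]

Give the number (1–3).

Key decimal bytes [168, 15, 18, 104] = a8 0f 12 68 is 4 bytes > B = 3, so hash it first: H(key) = 01 31, then zero-pad to 3 bytes: K' = 01 31 00.
K' ⊕ ipad = 37 07 36; K' ⊕ opad = 5d 6d 5c.
m1: inner = H(37 07 36 ad 6d) = 01 8e; tag = H(5d 6d 5c 01 8e) = 01b5 ← matches
m2: inner = H(37 07 36 61 73) = 01 48; tag = H(5d 6d 5c 01 48) = 016f
m3: inner = H(37 07 36 60 55) = 01 29; tag = H(5d 6d 5c 01 29) = 0150

1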